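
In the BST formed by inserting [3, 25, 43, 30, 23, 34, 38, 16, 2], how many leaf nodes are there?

Tree built from: [3, 25, 43, 30, 23, 34, 38, 16, 2]
Tree (level-order array): [3, 2, 25, None, None, 23, 43, 16, None, 30, None, None, None, None, 34, None, 38]
Rule: A leaf has 0 children.
Per-node child counts:
  node 3: 2 child(ren)
  node 2: 0 child(ren)
  node 25: 2 child(ren)
  node 23: 1 child(ren)
  node 16: 0 child(ren)
  node 43: 1 child(ren)
  node 30: 1 child(ren)
  node 34: 1 child(ren)
  node 38: 0 child(ren)
Matching nodes: [2, 16, 38]
Count of leaf nodes: 3


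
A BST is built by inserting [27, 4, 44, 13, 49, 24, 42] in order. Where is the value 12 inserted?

Starting tree (level order): [27, 4, 44, None, 13, 42, 49, None, 24]
Insertion path: 27 -> 4 -> 13
Result: insert 12 as left child of 13
Final tree (level order): [27, 4, 44, None, 13, 42, 49, 12, 24]


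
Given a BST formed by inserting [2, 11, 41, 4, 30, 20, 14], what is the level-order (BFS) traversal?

Tree insertion order: [2, 11, 41, 4, 30, 20, 14]
Tree (level-order array): [2, None, 11, 4, 41, None, None, 30, None, 20, None, 14]
BFS from the root, enqueuing left then right child of each popped node:
  queue [2] -> pop 2, enqueue [11], visited so far: [2]
  queue [11] -> pop 11, enqueue [4, 41], visited so far: [2, 11]
  queue [4, 41] -> pop 4, enqueue [none], visited so far: [2, 11, 4]
  queue [41] -> pop 41, enqueue [30], visited so far: [2, 11, 4, 41]
  queue [30] -> pop 30, enqueue [20], visited so far: [2, 11, 4, 41, 30]
  queue [20] -> pop 20, enqueue [14], visited so far: [2, 11, 4, 41, 30, 20]
  queue [14] -> pop 14, enqueue [none], visited so far: [2, 11, 4, 41, 30, 20, 14]
Result: [2, 11, 4, 41, 30, 20, 14]


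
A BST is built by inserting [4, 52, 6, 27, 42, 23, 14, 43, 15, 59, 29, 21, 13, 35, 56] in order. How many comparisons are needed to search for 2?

Search path for 2: 4
Found: False
Comparisons: 1


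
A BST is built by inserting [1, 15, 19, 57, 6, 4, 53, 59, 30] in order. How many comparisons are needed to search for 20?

Search path for 20: 1 -> 15 -> 19 -> 57 -> 53 -> 30
Found: False
Comparisons: 6


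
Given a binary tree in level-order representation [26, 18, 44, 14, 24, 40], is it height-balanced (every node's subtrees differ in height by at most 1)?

Tree (level-order array): [26, 18, 44, 14, 24, 40]
Definition: a tree is height-balanced if, at every node, |h(left) - h(right)| <= 1 (empty subtree has height -1).
Bottom-up per-node check:
  node 14: h_left=-1, h_right=-1, diff=0 [OK], height=0
  node 24: h_left=-1, h_right=-1, diff=0 [OK], height=0
  node 18: h_left=0, h_right=0, diff=0 [OK], height=1
  node 40: h_left=-1, h_right=-1, diff=0 [OK], height=0
  node 44: h_left=0, h_right=-1, diff=1 [OK], height=1
  node 26: h_left=1, h_right=1, diff=0 [OK], height=2
All nodes satisfy the balance condition.
Result: Balanced


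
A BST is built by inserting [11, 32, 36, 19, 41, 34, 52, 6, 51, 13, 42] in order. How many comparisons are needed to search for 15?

Search path for 15: 11 -> 32 -> 19 -> 13
Found: False
Comparisons: 4


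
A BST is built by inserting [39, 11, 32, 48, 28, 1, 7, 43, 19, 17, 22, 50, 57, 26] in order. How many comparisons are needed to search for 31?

Search path for 31: 39 -> 11 -> 32 -> 28
Found: False
Comparisons: 4


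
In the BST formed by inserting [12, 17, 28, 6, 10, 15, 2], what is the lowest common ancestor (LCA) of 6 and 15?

Tree insertion order: [12, 17, 28, 6, 10, 15, 2]
Tree (level-order array): [12, 6, 17, 2, 10, 15, 28]
In a BST, the LCA of p=6, q=15 is the first node v on the
root-to-leaf path with p <= v <= q (go left if both < v, right if both > v).
Walk from root:
  at 12: 6 <= 12 <= 15, this is the LCA
LCA = 12


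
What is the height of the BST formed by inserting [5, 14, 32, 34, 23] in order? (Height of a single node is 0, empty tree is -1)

Insertion order: [5, 14, 32, 34, 23]
Tree (level-order array): [5, None, 14, None, 32, 23, 34]
Compute height bottom-up (empty subtree = -1):
  height(23) = 1 + max(-1, -1) = 0
  height(34) = 1 + max(-1, -1) = 0
  height(32) = 1 + max(0, 0) = 1
  height(14) = 1 + max(-1, 1) = 2
  height(5) = 1 + max(-1, 2) = 3
Height = 3


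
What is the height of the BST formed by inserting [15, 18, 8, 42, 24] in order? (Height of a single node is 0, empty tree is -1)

Insertion order: [15, 18, 8, 42, 24]
Tree (level-order array): [15, 8, 18, None, None, None, 42, 24]
Compute height bottom-up (empty subtree = -1):
  height(8) = 1 + max(-1, -1) = 0
  height(24) = 1 + max(-1, -1) = 0
  height(42) = 1 + max(0, -1) = 1
  height(18) = 1 + max(-1, 1) = 2
  height(15) = 1 + max(0, 2) = 3
Height = 3


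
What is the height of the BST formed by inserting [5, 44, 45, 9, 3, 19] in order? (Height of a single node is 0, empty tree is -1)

Insertion order: [5, 44, 45, 9, 3, 19]
Tree (level-order array): [5, 3, 44, None, None, 9, 45, None, 19]
Compute height bottom-up (empty subtree = -1):
  height(3) = 1 + max(-1, -1) = 0
  height(19) = 1 + max(-1, -1) = 0
  height(9) = 1 + max(-1, 0) = 1
  height(45) = 1 + max(-1, -1) = 0
  height(44) = 1 + max(1, 0) = 2
  height(5) = 1 + max(0, 2) = 3
Height = 3


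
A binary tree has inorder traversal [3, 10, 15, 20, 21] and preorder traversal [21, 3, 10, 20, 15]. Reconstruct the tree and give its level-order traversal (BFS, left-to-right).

Inorder:  [3, 10, 15, 20, 21]
Preorder: [21, 3, 10, 20, 15]
Algorithm: preorder visits root first, so consume preorder in order;
for each root, split the current inorder slice at that value into
left-subtree inorder and right-subtree inorder, then recurse.
Recursive splits:
  root=21; inorder splits into left=[3, 10, 15, 20], right=[]
  root=3; inorder splits into left=[], right=[10, 15, 20]
  root=10; inorder splits into left=[], right=[15, 20]
  root=20; inorder splits into left=[15], right=[]
  root=15; inorder splits into left=[], right=[]
Reconstructed level-order: [21, 3, 10, 20, 15]


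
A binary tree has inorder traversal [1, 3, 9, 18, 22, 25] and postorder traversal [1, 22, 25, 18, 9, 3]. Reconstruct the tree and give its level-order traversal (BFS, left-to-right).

Inorder:   [1, 3, 9, 18, 22, 25]
Postorder: [1, 22, 25, 18, 9, 3]
Algorithm: postorder visits root last, so walk postorder right-to-left;
each value is the root of the current inorder slice — split it at that
value, recurse on the right subtree first, then the left.
Recursive splits:
  root=3; inorder splits into left=[1], right=[9, 18, 22, 25]
  root=9; inorder splits into left=[], right=[18, 22, 25]
  root=18; inorder splits into left=[], right=[22, 25]
  root=25; inorder splits into left=[22], right=[]
  root=22; inorder splits into left=[], right=[]
  root=1; inorder splits into left=[], right=[]
Reconstructed level-order: [3, 1, 9, 18, 25, 22]


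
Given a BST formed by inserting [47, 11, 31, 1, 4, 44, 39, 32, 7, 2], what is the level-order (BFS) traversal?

Tree insertion order: [47, 11, 31, 1, 4, 44, 39, 32, 7, 2]
Tree (level-order array): [47, 11, None, 1, 31, None, 4, None, 44, 2, 7, 39, None, None, None, None, None, 32]
BFS from the root, enqueuing left then right child of each popped node:
  queue [47] -> pop 47, enqueue [11], visited so far: [47]
  queue [11] -> pop 11, enqueue [1, 31], visited so far: [47, 11]
  queue [1, 31] -> pop 1, enqueue [4], visited so far: [47, 11, 1]
  queue [31, 4] -> pop 31, enqueue [44], visited so far: [47, 11, 1, 31]
  queue [4, 44] -> pop 4, enqueue [2, 7], visited so far: [47, 11, 1, 31, 4]
  queue [44, 2, 7] -> pop 44, enqueue [39], visited so far: [47, 11, 1, 31, 4, 44]
  queue [2, 7, 39] -> pop 2, enqueue [none], visited so far: [47, 11, 1, 31, 4, 44, 2]
  queue [7, 39] -> pop 7, enqueue [none], visited so far: [47, 11, 1, 31, 4, 44, 2, 7]
  queue [39] -> pop 39, enqueue [32], visited so far: [47, 11, 1, 31, 4, 44, 2, 7, 39]
  queue [32] -> pop 32, enqueue [none], visited so far: [47, 11, 1, 31, 4, 44, 2, 7, 39, 32]
Result: [47, 11, 1, 31, 4, 44, 2, 7, 39, 32]


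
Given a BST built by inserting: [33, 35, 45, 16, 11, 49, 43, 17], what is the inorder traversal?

Tree insertion order: [33, 35, 45, 16, 11, 49, 43, 17]
Tree (level-order array): [33, 16, 35, 11, 17, None, 45, None, None, None, None, 43, 49]
Inorder traversal: [11, 16, 17, 33, 35, 43, 45, 49]


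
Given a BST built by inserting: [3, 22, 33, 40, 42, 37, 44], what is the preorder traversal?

Tree insertion order: [3, 22, 33, 40, 42, 37, 44]
Tree (level-order array): [3, None, 22, None, 33, None, 40, 37, 42, None, None, None, 44]
Preorder traversal: [3, 22, 33, 40, 37, 42, 44]


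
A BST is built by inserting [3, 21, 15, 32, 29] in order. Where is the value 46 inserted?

Starting tree (level order): [3, None, 21, 15, 32, None, None, 29]
Insertion path: 3 -> 21 -> 32
Result: insert 46 as right child of 32
Final tree (level order): [3, None, 21, 15, 32, None, None, 29, 46]


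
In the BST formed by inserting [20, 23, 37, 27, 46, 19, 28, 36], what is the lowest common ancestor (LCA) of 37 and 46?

Tree insertion order: [20, 23, 37, 27, 46, 19, 28, 36]
Tree (level-order array): [20, 19, 23, None, None, None, 37, 27, 46, None, 28, None, None, None, 36]
In a BST, the LCA of p=37, q=46 is the first node v on the
root-to-leaf path with p <= v <= q (go left if both < v, right if both > v).
Walk from root:
  at 20: both 37 and 46 > 20, go right
  at 23: both 37 and 46 > 23, go right
  at 37: 37 <= 37 <= 46, this is the LCA
LCA = 37


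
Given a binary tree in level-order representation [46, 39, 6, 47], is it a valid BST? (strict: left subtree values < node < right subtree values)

Level-order array: [46, 39, 6, 47]
Validate using subtree bounds (lo, hi): at each node, require lo < value < hi,
then recurse left with hi=value and right with lo=value.
Preorder trace (stopping at first violation):
  at node 46 with bounds (-inf, +inf): OK
  at node 39 with bounds (-inf, 46): OK
  at node 47 with bounds (-inf, 39): VIOLATION
Node 47 violates its bound: not (-inf < 47 < 39).
Result: Not a valid BST


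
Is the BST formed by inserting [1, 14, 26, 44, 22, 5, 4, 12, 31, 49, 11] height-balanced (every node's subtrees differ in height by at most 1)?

Tree (level-order array): [1, None, 14, 5, 26, 4, 12, 22, 44, None, None, 11, None, None, None, 31, 49]
Definition: a tree is height-balanced if, at every node, |h(left) - h(right)| <= 1 (empty subtree has height -1).
Bottom-up per-node check:
  node 4: h_left=-1, h_right=-1, diff=0 [OK], height=0
  node 11: h_left=-1, h_right=-1, diff=0 [OK], height=0
  node 12: h_left=0, h_right=-1, diff=1 [OK], height=1
  node 5: h_left=0, h_right=1, diff=1 [OK], height=2
  node 22: h_left=-1, h_right=-1, diff=0 [OK], height=0
  node 31: h_left=-1, h_right=-1, diff=0 [OK], height=0
  node 49: h_left=-1, h_right=-1, diff=0 [OK], height=0
  node 44: h_left=0, h_right=0, diff=0 [OK], height=1
  node 26: h_left=0, h_right=1, diff=1 [OK], height=2
  node 14: h_left=2, h_right=2, diff=0 [OK], height=3
  node 1: h_left=-1, h_right=3, diff=4 [FAIL (|-1-3|=4 > 1)], height=4
Node 1 violates the condition: |-1 - 3| = 4 > 1.
Result: Not balanced


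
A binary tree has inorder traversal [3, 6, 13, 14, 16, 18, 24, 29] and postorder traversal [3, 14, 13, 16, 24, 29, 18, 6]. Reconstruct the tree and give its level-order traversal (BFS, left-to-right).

Inorder:   [3, 6, 13, 14, 16, 18, 24, 29]
Postorder: [3, 14, 13, 16, 24, 29, 18, 6]
Algorithm: postorder visits root last, so walk postorder right-to-left;
each value is the root of the current inorder slice — split it at that
value, recurse on the right subtree first, then the left.
Recursive splits:
  root=6; inorder splits into left=[3], right=[13, 14, 16, 18, 24, 29]
  root=18; inorder splits into left=[13, 14, 16], right=[24, 29]
  root=29; inorder splits into left=[24], right=[]
  root=24; inorder splits into left=[], right=[]
  root=16; inorder splits into left=[13, 14], right=[]
  root=13; inorder splits into left=[], right=[14]
  root=14; inorder splits into left=[], right=[]
  root=3; inorder splits into left=[], right=[]
Reconstructed level-order: [6, 3, 18, 16, 29, 13, 24, 14]


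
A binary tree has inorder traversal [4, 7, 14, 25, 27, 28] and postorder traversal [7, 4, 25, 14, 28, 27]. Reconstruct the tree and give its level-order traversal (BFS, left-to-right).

Inorder:   [4, 7, 14, 25, 27, 28]
Postorder: [7, 4, 25, 14, 28, 27]
Algorithm: postorder visits root last, so walk postorder right-to-left;
each value is the root of the current inorder slice — split it at that
value, recurse on the right subtree first, then the left.
Recursive splits:
  root=27; inorder splits into left=[4, 7, 14, 25], right=[28]
  root=28; inorder splits into left=[], right=[]
  root=14; inorder splits into left=[4, 7], right=[25]
  root=25; inorder splits into left=[], right=[]
  root=4; inorder splits into left=[], right=[7]
  root=7; inorder splits into left=[], right=[]
Reconstructed level-order: [27, 14, 28, 4, 25, 7]


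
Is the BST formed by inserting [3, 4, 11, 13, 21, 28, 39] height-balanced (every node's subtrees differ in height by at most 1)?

Tree (level-order array): [3, None, 4, None, 11, None, 13, None, 21, None, 28, None, 39]
Definition: a tree is height-balanced if, at every node, |h(left) - h(right)| <= 1 (empty subtree has height -1).
Bottom-up per-node check:
  node 39: h_left=-1, h_right=-1, diff=0 [OK], height=0
  node 28: h_left=-1, h_right=0, diff=1 [OK], height=1
  node 21: h_left=-1, h_right=1, diff=2 [FAIL (|-1-1|=2 > 1)], height=2
  node 13: h_left=-1, h_right=2, diff=3 [FAIL (|-1-2|=3 > 1)], height=3
  node 11: h_left=-1, h_right=3, diff=4 [FAIL (|-1-3|=4 > 1)], height=4
  node 4: h_left=-1, h_right=4, diff=5 [FAIL (|-1-4|=5 > 1)], height=5
  node 3: h_left=-1, h_right=5, diff=6 [FAIL (|-1-5|=6 > 1)], height=6
Node 21 violates the condition: |-1 - 1| = 2 > 1.
Result: Not balanced


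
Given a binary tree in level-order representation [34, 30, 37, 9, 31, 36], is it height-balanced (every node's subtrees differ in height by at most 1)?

Tree (level-order array): [34, 30, 37, 9, 31, 36]
Definition: a tree is height-balanced if, at every node, |h(left) - h(right)| <= 1 (empty subtree has height -1).
Bottom-up per-node check:
  node 9: h_left=-1, h_right=-1, diff=0 [OK], height=0
  node 31: h_left=-1, h_right=-1, diff=0 [OK], height=0
  node 30: h_left=0, h_right=0, diff=0 [OK], height=1
  node 36: h_left=-1, h_right=-1, diff=0 [OK], height=0
  node 37: h_left=0, h_right=-1, diff=1 [OK], height=1
  node 34: h_left=1, h_right=1, diff=0 [OK], height=2
All nodes satisfy the balance condition.
Result: Balanced


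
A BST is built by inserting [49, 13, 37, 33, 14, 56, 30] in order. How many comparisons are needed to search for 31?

Search path for 31: 49 -> 13 -> 37 -> 33 -> 14 -> 30
Found: False
Comparisons: 6


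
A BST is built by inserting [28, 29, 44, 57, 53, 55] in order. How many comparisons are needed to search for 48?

Search path for 48: 28 -> 29 -> 44 -> 57 -> 53
Found: False
Comparisons: 5


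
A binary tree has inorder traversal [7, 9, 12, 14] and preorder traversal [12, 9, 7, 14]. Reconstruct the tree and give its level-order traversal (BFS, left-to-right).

Inorder:  [7, 9, 12, 14]
Preorder: [12, 9, 7, 14]
Algorithm: preorder visits root first, so consume preorder in order;
for each root, split the current inorder slice at that value into
left-subtree inorder and right-subtree inorder, then recurse.
Recursive splits:
  root=12; inorder splits into left=[7, 9], right=[14]
  root=9; inorder splits into left=[7], right=[]
  root=7; inorder splits into left=[], right=[]
  root=14; inorder splits into left=[], right=[]
Reconstructed level-order: [12, 9, 14, 7]


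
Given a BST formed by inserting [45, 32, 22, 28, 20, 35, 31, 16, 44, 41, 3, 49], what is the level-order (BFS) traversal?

Tree insertion order: [45, 32, 22, 28, 20, 35, 31, 16, 44, 41, 3, 49]
Tree (level-order array): [45, 32, 49, 22, 35, None, None, 20, 28, None, 44, 16, None, None, 31, 41, None, 3]
BFS from the root, enqueuing left then right child of each popped node:
  queue [45] -> pop 45, enqueue [32, 49], visited so far: [45]
  queue [32, 49] -> pop 32, enqueue [22, 35], visited so far: [45, 32]
  queue [49, 22, 35] -> pop 49, enqueue [none], visited so far: [45, 32, 49]
  queue [22, 35] -> pop 22, enqueue [20, 28], visited so far: [45, 32, 49, 22]
  queue [35, 20, 28] -> pop 35, enqueue [44], visited so far: [45, 32, 49, 22, 35]
  queue [20, 28, 44] -> pop 20, enqueue [16], visited so far: [45, 32, 49, 22, 35, 20]
  queue [28, 44, 16] -> pop 28, enqueue [31], visited so far: [45, 32, 49, 22, 35, 20, 28]
  queue [44, 16, 31] -> pop 44, enqueue [41], visited so far: [45, 32, 49, 22, 35, 20, 28, 44]
  queue [16, 31, 41] -> pop 16, enqueue [3], visited so far: [45, 32, 49, 22, 35, 20, 28, 44, 16]
  queue [31, 41, 3] -> pop 31, enqueue [none], visited so far: [45, 32, 49, 22, 35, 20, 28, 44, 16, 31]
  queue [41, 3] -> pop 41, enqueue [none], visited so far: [45, 32, 49, 22, 35, 20, 28, 44, 16, 31, 41]
  queue [3] -> pop 3, enqueue [none], visited so far: [45, 32, 49, 22, 35, 20, 28, 44, 16, 31, 41, 3]
Result: [45, 32, 49, 22, 35, 20, 28, 44, 16, 31, 41, 3]


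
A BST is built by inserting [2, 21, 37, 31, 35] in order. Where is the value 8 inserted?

Starting tree (level order): [2, None, 21, None, 37, 31, None, None, 35]
Insertion path: 2 -> 21
Result: insert 8 as left child of 21
Final tree (level order): [2, None, 21, 8, 37, None, None, 31, None, None, 35]


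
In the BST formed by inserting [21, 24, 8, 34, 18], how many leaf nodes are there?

Tree built from: [21, 24, 8, 34, 18]
Tree (level-order array): [21, 8, 24, None, 18, None, 34]
Rule: A leaf has 0 children.
Per-node child counts:
  node 21: 2 child(ren)
  node 8: 1 child(ren)
  node 18: 0 child(ren)
  node 24: 1 child(ren)
  node 34: 0 child(ren)
Matching nodes: [18, 34]
Count of leaf nodes: 2


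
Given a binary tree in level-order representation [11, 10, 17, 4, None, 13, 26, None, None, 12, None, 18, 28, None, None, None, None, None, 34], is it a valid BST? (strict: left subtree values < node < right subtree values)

Level-order array: [11, 10, 17, 4, None, 13, 26, None, None, 12, None, 18, 28, None, None, None, None, None, 34]
Validate using subtree bounds (lo, hi): at each node, require lo < value < hi,
then recurse left with hi=value and right with lo=value.
Preorder trace (stopping at first violation):
  at node 11 with bounds (-inf, +inf): OK
  at node 10 with bounds (-inf, 11): OK
  at node 4 with bounds (-inf, 10): OK
  at node 17 with bounds (11, +inf): OK
  at node 13 with bounds (11, 17): OK
  at node 12 with bounds (11, 13): OK
  at node 26 with bounds (17, +inf): OK
  at node 18 with bounds (17, 26): OK
  at node 28 with bounds (26, +inf): OK
  at node 34 with bounds (28, +inf): OK
No violation found at any node.
Result: Valid BST


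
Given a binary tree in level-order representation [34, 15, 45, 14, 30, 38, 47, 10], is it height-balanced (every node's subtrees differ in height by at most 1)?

Tree (level-order array): [34, 15, 45, 14, 30, 38, 47, 10]
Definition: a tree is height-balanced if, at every node, |h(left) - h(right)| <= 1 (empty subtree has height -1).
Bottom-up per-node check:
  node 10: h_left=-1, h_right=-1, diff=0 [OK], height=0
  node 14: h_left=0, h_right=-1, diff=1 [OK], height=1
  node 30: h_left=-1, h_right=-1, diff=0 [OK], height=0
  node 15: h_left=1, h_right=0, diff=1 [OK], height=2
  node 38: h_left=-1, h_right=-1, diff=0 [OK], height=0
  node 47: h_left=-1, h_right=-1, diff=0 [OK], height=0
  node 45: h_left=0, h_right=0, diff=0 [OK], height=1
  node 34: h_left=2, h_right=1, diff=1 [OK], height=3
All nodes satisfy the balance condition.
Result: Balanced


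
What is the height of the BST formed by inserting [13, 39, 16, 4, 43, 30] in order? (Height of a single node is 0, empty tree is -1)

Insertion order: [13, 39, 16, 4, 43, 30]
Tree (level-order array): [13, 4, 39, None, None, 16, 43, None, 30]
Compute height bottom-up (empty subtree = -1):
  height(4) = 1 + max(-1, -1) = 0
  height(30) = 1 + max(-1, -1) = 0
  height(16) = 1 + max(-1, 0) = 1
  height(43) = 1 + max(-1, -1) = 0
  height(39) = 1 + max(1, 0) = 2
  height(13) = 1 + max(0, 2) = 3
Height = 3


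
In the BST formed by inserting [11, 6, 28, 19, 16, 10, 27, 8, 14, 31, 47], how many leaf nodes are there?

Tree built from: [11, 6, 28, 19, 16, 10, 27, 8, 14, 31, 47]
Tree (level-order array): [11, 6, 28, None, 10, 19, 31, 8, None, 16, 27, None, 47, None, None, 14]
Rule: A leaf has 0 children.
Per-node child counts:
  node 11: 2 child(ren)
  node 6: 1 child(ren)
  node 10: 1 child(ren)
  node 8: 0 child(ren)
  node 28: 2 child(ren)
  node 19: 2 child(ren)
  node 16: 1 child(ren)
  node 14: 0 child(ren)
  node 27: 0 child(ren)
  node 31: 1 child(ren)
  node 47: 0 child(ren)
Matching nodes: [8, 14, 27, 47]
Count of leaf nodes: 4


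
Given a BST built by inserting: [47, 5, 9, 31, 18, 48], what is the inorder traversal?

Tree insertion order: [47, 5, 9, 31, 18, 48]
Tree (level-order array): [47, 5, 48, None, 9, None, None, None, 31, 18]
Inorder traversal: [5, 9, 18, 31, 47, 48]


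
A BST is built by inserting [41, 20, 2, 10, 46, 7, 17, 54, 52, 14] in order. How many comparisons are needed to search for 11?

Search path for 11: 41 -> 20 -> 2 -> 10 -> 17 -> 14
Found: False
Comparisons: 6


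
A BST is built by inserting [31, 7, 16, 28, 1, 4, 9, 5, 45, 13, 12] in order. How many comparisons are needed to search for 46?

Search path for 46: 31 -> 45
Found: False
Comparisons: 2


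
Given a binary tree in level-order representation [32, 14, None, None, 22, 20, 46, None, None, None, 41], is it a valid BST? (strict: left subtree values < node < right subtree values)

Level-order array: [32, 14, None, None, 22, 20, 46, None, None, None, 41]
Validate using subtree bounds (lo, hi): at each node, require lo < value < hi,
then recurse left with hi=value and right with lo=value.
Preorder trace (stopping at first violation):
  at node 32 with bounds (-inf, +inf): OK
  at node 14 with bounds (-inf, 32): OK
  at node 22 with bounds (14, 32): OK
  at node 20 with bounds (14, 22): OK
  at node 46 with bounds (22, 32): VIOLATION
Node 46 violates its bound: not (22 < 46 < 32).
Result: Not a valid BST


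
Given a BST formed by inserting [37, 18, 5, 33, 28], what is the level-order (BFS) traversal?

Tree insertion order: [37, 18, 5, 33, 28]
Tree (level-order array): [37, 18, None, 5, 33, None, None, 28]
BFS from the root, enqueuing left then right child of each popped node:
  queue [37] -> pop 37, enqueue [18], visited so far: [37]
  queue [18] -> pop 18, enqueue [5, 33], visited so far: [37, 18]
  queue [5, 33] -> pop 5, enqueue [none], visited so far: [37, 18, 5]
  queue [33] -> pop 33, enqueue [28], visited so far: [37, 18, 5, 33]
  queue [28] -> pop 28, enqueue [none], visited so far: [37, 18, 5, 33, 28]
Result: [37, 18, 5, 33, 28]


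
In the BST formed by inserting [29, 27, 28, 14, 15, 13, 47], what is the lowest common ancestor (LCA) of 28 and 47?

Tree insertion order: [29, 27, 28, 14, 15, 13, 47]
Tree (level-order array): [29, 27, 47, 14, 28, None, None, 13, 15]
In a BST, the LCA of p=28, q=47 is the first node v on the
root-to-leaf path with p <= v <= q (go left if both < v, right if both > v).
Walk from root:
  at 29: 28 <= 29 <= 47, this is the LCA
LCA = 29


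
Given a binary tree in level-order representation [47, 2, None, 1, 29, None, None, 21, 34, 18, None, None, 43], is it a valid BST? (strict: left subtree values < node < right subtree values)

Level-order array: [47, 2, None, 1, 29, None, None, 21, 34, 18, None, None, 43]
Validate using subtree bounds (lo, hi): at each node, require lo < value < hi,
then recurse left with hi=value and right with lo=value.
Preorder trace (stopping at first violation):
  at node 47 with bounds (-inf, +inf): OK
  at node 2 with bounds (-inf, 47): OK
  at node 1 with bounds (-inf, 2): OK
  at node 29 with bounds (2, 47): OK
  at node 21 with bounds (2, 29): OK
  at node 18 with bounds (2, 21): OK
  at node 34 with bounds (29, 47): OK
  at node 43 with bounds (34, 47): OK
No violation found at any node.
Result: Valid BST


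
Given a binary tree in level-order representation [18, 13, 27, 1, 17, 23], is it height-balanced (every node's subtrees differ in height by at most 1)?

Tree (level-order array): [18, 13, 27, 1, 17, 23]
Definition: a tree is height-balanced if, at every node, |h(left) - h(right)| <= 1 (empty subtree has height -1).
Bottom-up per-node check:
  node 1: h_left=-1, h_right=-1, diff=0 [OK], height=0
  node 17: h_left=-1, h_right=-1, diff=0 [OK], height=0
  node 13: h_left=0, h_right=0, diff=0 [OK], height=1
  node 23: h_left=-1, h_right=-1, diff=0 [OK], height=0
  node 27: h_left=0, h_right=-1, diff=1 [OK], height=1
  node 18: h_left=1, h_right=1, diff=0 [OK], height=2
All nodes satisfy the balance condition.
Result: Balanced


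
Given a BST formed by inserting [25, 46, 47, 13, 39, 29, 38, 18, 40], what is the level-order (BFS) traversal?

Tree insertion order: [25, 46, 47, 13, 39, 29, 38, 18, 40]
Tree (level-order array): [25, 13, 46, None, 18, 39, 47, None, None, 29, 40, None, None, None, 38]
BFS from the root, enqueuing left then right child of each popped node:
  queue [25] -> pop 25, enqueue [13, 46], visited so far: [25]
  queue [13, 46] -> pop 13, enqueue [18], visited so far: [25, 13]
  queue [46, 18] -> pop 46, enqueue [39, 47], visited so far: [25, 13, 46]
  queue [18, 39, 47] -> pop 18, enqueue [none], visited so far: [25, 13, 46, 18]
  queue [39, 47] -> pop 39, enqueue [29, 40], visited so far: [25, 13, 46, 18, 39]
  queue [47, 29, 40] -> pop 47, enqueue [none], visited so far: [25, 13, 46, 18, 39, 47]
  queue [29, 40] -> pop 29, enqueue [38], visited so far: [25, 13, 46, 18, 39, 47, 29]
  queue [40, 38] -> pop 40, enqueue [none], visited so far: [25, 13, 46, 18, 39, 47, 29, 40]
  queue [38] -> pop 38, enqueue [none], visited so far: [25, 13, 46, 18, 39, 47, 29, 40, 38]
Result: [25, 13, 46, 18, 39, 47, 29, 40, 38]


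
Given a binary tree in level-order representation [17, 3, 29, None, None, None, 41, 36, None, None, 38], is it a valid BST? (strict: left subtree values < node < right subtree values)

Level-order array: [17, 3, 29, None, None, None, 41, 36, None, None, 38]
Validate using subtree bounds (lo, hi): at each node, require lo < value < hi,
then recurse left with hi=value and right with lo=value.
Preorder trace (stopping at first violation):
  at node 17 with bounds (-inf, +inf): OK
  at node 3 with bounds (-inf, 17): OK
  at node 29 with bounds (17, +inf): OK
  at node 41 with bounds (29, +inf): OK
  at node 36 with bounds (29, 41): OK
  at node 38 with bounds (36, 41): OK
No violation found at any node.
Result: Valid BST


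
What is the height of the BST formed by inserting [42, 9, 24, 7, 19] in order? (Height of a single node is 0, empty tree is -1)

Insertion order: [42, 9, 24, 7, 19]
Tree (level-order array): [42, 9, None, 7, 24, None, None, 19]
Compute height bottom-up (empty subtree = -1):
  height(7) = 1 + max(-1, -1) = 0
  height(19) = 1 + max(-1, -1) = 0
  height(24) = 1 + max(0, -1) = 1
  height(9) = 1 + max(0, 1) = 2
  height(42) = 1 + max(2, -1) = 3
Height = 3


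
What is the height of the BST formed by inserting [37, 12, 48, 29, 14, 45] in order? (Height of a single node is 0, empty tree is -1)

Insertion order: [37, 12, 48, 29, 14, 45]
Tree (level-order array): [37, 12, 48, None, 29, 45, None, 14]
Compute height bottom-up (empty subtree = -1):
  height(14) = 1 + max(-1, -1) = 0
  height(29) = 1 + max(0, -1) = 1
  height(12) = 1 + max(-1, 1) = 2
  height(45) = 1 + max(-1, -1) = 0
  height(48) = 1 + max(0, -1) = 1
  height(37) = 1 + max(2, 1) = 3
Height = 3


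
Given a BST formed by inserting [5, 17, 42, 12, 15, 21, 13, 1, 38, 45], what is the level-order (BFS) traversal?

Tree insertion order: [5, 17, 42, 12, 15, 21, 13, 1, 38, 45]
Tree (level-order array): [5, 1, 17, None, None, 12, 42, None, 15, 21, 45, 13, None, None, 38]
BFS from the root, enqueuing left then right child of each popped node:
  queue [5] -> pop 5, enqueue [1, 17], visited so far: [5]
  queue [1, 17] -> pop 1, enqueue [none], visited so far: [5, 1]
  queue [17] -> pop 17, enqueue [12, 42], visited so far: [5, 1, 17]
  queue [12, 42] -> pop 12, enqueue [15], visited so far: [5, 1, 17, 12]
  queue [42, 15] -> pop 42, enqueue [21, 45], visited so far: [5, 1, 17, 12, 42]
  queue [15, 21, 45] -> pop 15, enqueue [13], visited so far: [5, 1, 17, 12, 42, 15]
  queue [21, 45, 13] -> pop 21, enqueue [38], visited so far: [5, 1, 17, 12, 42, 15, 21]
  queue [45, 13, 38] -> pop 45, enqueue [none], visited so far: [5, 1, 17, 12, 42, 15, 21, 45]
  queue [13, 38] -> pop 13, enqueue [none], visited so far: [5, 1, 17, 12, 42, 15, 21, 45, 13]
  queue [38] -> pop 38, enqueue [none], visited so far: [5, 1, 17, 12, 42, 15, 21, 45, 13, 38]
Result: [5, 1, 17, 12, 42, 15, 21, 45, 13, 38]


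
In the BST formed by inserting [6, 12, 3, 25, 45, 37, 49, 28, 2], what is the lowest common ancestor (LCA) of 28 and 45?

Tree insertion order: [6, 12, 3, 25, 45, 37, 49, 28, 2]
Tree (level-order array): [6, 3, 12, 2, None, None, 25, None, None, None, 45, 37, 49, 28]
In a BST, the LCA of p=28, q=45 is the first node v on the
root-to-leaf path with p <= v <= q (go left if both < v, right if both > v).
Walk from root:
  at 6: both 28 and 45 > 6, go right
  at 12: both 28 and 45 > 12, go right
  at 25: both 28 and 45 > 25, go right
  at 45: 28 <= 45 <= 45, this is the LCA
LCA = 45


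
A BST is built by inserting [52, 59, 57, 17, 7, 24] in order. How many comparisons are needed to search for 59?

Search path for 59: 52 -> 59
Found: True
Comparisons: 2


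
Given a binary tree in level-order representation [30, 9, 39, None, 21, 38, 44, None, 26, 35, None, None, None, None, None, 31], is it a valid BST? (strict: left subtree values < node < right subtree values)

Level-order array: [30, 9, 39, None, 21, 38, 44, None, 26, 35, None, None, None, None, None, 31]
Validate using subtree bounds (lo, hi): at each node, require lo < value < hi,
then recurse left with hi=value and right with lo=value.
Preorder trace (stopping at first violation):
  at node 30 with bounds (-inf, +inf): OK
  at node 9 with bounds (-inf, 30): OK
  at node 21 with bounds (9, 30): OK
  at node 26 with bounds (21, 30): OK
  at node 39 with bounds (30, +inf): OK
  at node 38 with bounds (30, 39): OK
  at node 35 with bounds (30, 38): OK
  at node 31 with bounds (30, 35): OK
  at node 44 with bounds (39, +inf): OK
No violation found at any node.
Result: Valid BST


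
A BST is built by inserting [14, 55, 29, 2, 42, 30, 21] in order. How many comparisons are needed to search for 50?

Search path for 50: 14 -> 55 -> 29 -> 42
Found: False
Comparisons: 4


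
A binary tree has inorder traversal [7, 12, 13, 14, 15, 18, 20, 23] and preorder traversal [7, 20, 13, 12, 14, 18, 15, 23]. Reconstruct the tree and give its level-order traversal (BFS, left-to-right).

Inorder:  [7, 12, 13, 14, 15, 18, 20, 23]
Preorder: [7, 20, 13, 12, 14, 18, 15, 23]
Algorithm: preorder visits root first, so consume preorder in order;
for each root, split the current inorder slice at that value into
left-subtree inorder and right-subtree inorder, then recurse.
Recursive splits:
  root=7; inorder splits into left=[], right=[12, 13, 14, 15, 18, 20, 23]
  root=20; inorder splits into left=[12, 13, 14, 15, 18], right=[23]
  root=13; inorder splits into left=[12], right=[14, 15, 18]
  root=12; inorder splits into left=[], right=[]
  root=14; inorder splits into left=[], right=[15, 18]
  root=18; inorder splits into left=[15], right=[]
  root=15; inorder splits into left=[], right=[]
  root=23; inorder splits into left=[], right=[]
Reconstructed level-order: [7, 20, 13, 23, 12, 14, 18, 15]


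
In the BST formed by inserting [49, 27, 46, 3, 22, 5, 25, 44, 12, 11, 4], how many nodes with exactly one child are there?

Tree built from: [49, 27, 46, 3, 22, 5, 25, 44, 12, 11, 4]
Tree (level-order array): [49, 27, None, 3, 46, None, 22, 44, None, 5, 25, None, None, 4, 12, None, None, None, None, 11]
Rule: These are nodes with exactly 1 non-null child.
Per-node child counts:
  node 49: 1 child(ren)
  node 27: 2 child(ren)
  node 3: 1 child(ren)
  node 22: 2 child(ren)
  node 5: 2 child(ren)
  node 4: 0 child(ren)
  node 12: 1 child(ren)
  node 11: 0 child(ren)
  node 25: 0 child(ren)
  node 46: 1 child(ren)
  node 44: 0 child(ren)
Matching nodes: [49, 3, 12, 46]
Count of nodes with exactly one child: 4


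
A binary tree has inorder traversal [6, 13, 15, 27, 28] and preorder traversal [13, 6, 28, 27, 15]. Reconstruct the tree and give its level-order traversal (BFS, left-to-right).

Inorder:  [6, 13, 15, 27, 28]
Preorder: [13, 6, 28, 27, 15]
Algorithm: preorder visits root first, so consume preorder in order;
for each root, split the current inorder slice at that value into
left-subtree inorder and right-subtree inorder, then recurse.
Recursive splits:
  root=13; inorder splits into left=[6], right=[15, 27, 28]
  root=6; inorder splits into left=[], right=[]
  root=28; inorder splits into left=[15, 27], right=[]
  root=27; inorder splits into left=[15], right=[]
  root=15; inorder splits into left=[], right=[]
Reconstructed level-order: [13, 6, 28, 27, 15]


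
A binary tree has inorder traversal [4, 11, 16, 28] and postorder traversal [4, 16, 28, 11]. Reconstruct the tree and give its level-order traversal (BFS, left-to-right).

Inorder:   [4, 11, 16, 28]
Postorder: [4, 16, 28, 11]
Algorithm: postorder visits root last, so walk postorder right-to-left;
each value is the root of the current inorder slice — split it at that
value, recurse on the right subtree first, then the left.
Recursive splits:
  root=11; inorder splits into left=[4], right=[16, 28]
  root=28; inorder splits into left=[16], right=[]
  root=16; inorder splits into left=[], right=[]
  root=4; inorder splits into left=[], right=[]
Reconstructed level-order: [11, 4, 28, 16]


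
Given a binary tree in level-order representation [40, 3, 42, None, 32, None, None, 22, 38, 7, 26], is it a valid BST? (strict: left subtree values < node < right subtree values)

Level-order array: [40, 3, 42, None, 32, None, None, 22, 38, 7, 26]
Validate using subtree bounds (lo, hi): at each node, require lo < value < hi,
then recurse left with hi=value and right with lo=value.
Preorder trace (stopping at first violation):
  at node 40 with bounds (-inf, +inf): OK
  at node 3 with bounds (-inf, 40): OK
  at node 32 with bounds (3, 40): OK
  at node 22 with bounds (3, 32): OK
  at node 7 with bounds (3, 22): OK
  at node 26 with bounds (22, 32): OK
  at node 38 with bounds (32, 40): OK
  at node 42 with bounds (40, +inf): OK
No violation found at any node.
Result: Valid BST


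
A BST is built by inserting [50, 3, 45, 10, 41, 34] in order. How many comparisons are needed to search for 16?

Search path for 16: 50 -> 3 -> 45 -> 10 -> 41 -> 34
Found: False
Comparisons: 6


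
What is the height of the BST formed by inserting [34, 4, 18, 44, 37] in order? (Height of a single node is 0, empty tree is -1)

Insertion order: [34, 4, 18, 44, 37]
Tree (level-order array): [34, 4, 44, None, 18, 37]
Compute height bottom-up (empty subtree = -1):
  height(18) = 1 + max(-1, -1) = 0
  height(4) = 1 + max(-1, 0) = 1
  height(37) = 1 + max(-1, -1) = 0
  height(44) = 1 + max(0, -1) = 1
  height(34) = 1 + max(1, 1) = 2
Height = 2


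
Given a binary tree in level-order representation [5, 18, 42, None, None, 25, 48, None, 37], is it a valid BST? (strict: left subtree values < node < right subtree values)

Level-order array: [5, 18, 42, None, None, 25, 48, None, 37]
Validate using subtree bounds (lo, hi): at each node, require lo < value < hi,
then recurse left with hi=value and right with lo=value.
Preorder trace (stopping at first violation):
  at node 5 with bounds (-inf, +inf): OK
  at node 18 with bounds (-inf, 5): VIOLATION
Node 18 violates its bound: not (-inf < 18 < 5).
Result: Not a valid BST


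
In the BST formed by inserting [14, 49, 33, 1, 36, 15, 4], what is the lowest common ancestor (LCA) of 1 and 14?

Tree insertion order: [14, 49, 33, 1, 36, 15, 4]
Tree (level-order array): [14, 1, 49, None, 4, 33, None, None, None, 15, 36]
In a BST, the LCA of p=1, q=14 is the first node v on the
root-to-leaf path with p <= v <= q (go left if both < v, right if both > v).
Walk from root:
  at 14: 1 <= 14 <= 14, this is the LCA
LCA = 14


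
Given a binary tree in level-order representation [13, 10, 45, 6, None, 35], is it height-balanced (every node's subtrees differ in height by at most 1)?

Tree (level-order array): [13, 10, 45, 6, None, 35]
Definition: a tree is height-balanced if, at every node, |h(left) - h(right)| <= 1 (empty subtree has height -1).
Bottom-up per-node check:
  node 6: h_left=-1, h_right=-1, diff=0 [OK], height=0
  node 10: h_left=0, h_right=-1, diff=1 [OK], height=1
  node 35: h_left=-1, h_right=-1, diff=0 [OK], height=0
  node 45: h_left=0, h_right=-1, diff=1 [OK], height=1
  node 13: h_left=1, h_right=1, diff=0 [OK], height=2
All nodes satisfy the balance condition.
Result: Balanced


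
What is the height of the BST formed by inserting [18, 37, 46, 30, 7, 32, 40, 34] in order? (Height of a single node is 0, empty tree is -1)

Insertion order: [18, 37, 46, 30, 7, 32, 40, 34]
Tree (level-order array): [18, 7, 37, None, None, 30, 46, None, 32, 40, None, None, 34]
Compute height bottom-up (empty subtree = -1):
  height(7) = 1 + max(-1, -1) = 0
  height(34) = 1 + max(-1, -1) = 0
  height(32) = 1 + max(-1, 0) = 1
  height(30) = 1 + max(-1, 1) = 2
  height(40) = 1 + max(-1, -1) = 0
  height(46) = 1 + max(0, -1) = 1
  height(37) = 1 + max(2, 1) = 3
  height(18) = 1 + max(0, 3) = 4
Height = 4


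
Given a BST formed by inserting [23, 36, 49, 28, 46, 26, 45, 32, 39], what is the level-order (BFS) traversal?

Tree insertion order: [23, 36, 49, 28, 46, 26, 45, 32, 39]
Tree (level-order array): [23, None, 36, 28, 49, 26, 32, 46, None, None, None, None, None, 45, None, 39]
BFS from the root, enqueuing left then right child of each popped node:
  queue [23] -> pop 23, enqueue [36], visited so far: [23]
  queue [36] -> pop 36, enqueue [28, 49], visited so far: [23, 36]
  queue [28, 49] -> pop 28, enqueue [26, 32], visited so far: [23, 36, 28]
  queue [49, 26, 32] -> pop 49, enqueue [46], visited so far: [23, 36, 28, 49]
  queue [26, 32, 46] -> pop 26, enqueue [none], visited so far: [23, 36, 28, 49, 26]
  queue [32, 46] -> pop 32, enqueue [none], visited so far: [23, 36, 28, 49, 26, 32]
  queue [46] -> pop 46, enqueue [45], visited so far: [23, 36, 28, 49, 26, 32, 46]
  queue [45] -> pop 45, enqueue [39], visited so far: [23, 36, 28, 49, 26, 32, 46, 45]
  queue [39] -> pop 39, enqueue [none], visited so far: [23, 36, 28, 49, 26, 32, 46, 45, 39]
Result: [23, 36, 28, 49, 26, 32, 46, 45, 39]


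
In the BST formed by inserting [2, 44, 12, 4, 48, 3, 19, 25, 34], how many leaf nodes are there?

Tree built from: [2, 44, 12, 4, 48, 3, 19, 25, 34]
Tree (level-order array): [2, None, 44, 12, 48, 4, 19, None, None, 3, None, None, 25, None, None, None, 34]
Rule: A leaf has 0 children.
Per-node child counts:
  node 2: 1 child(ren)
  node 44: 2 child(ren)
  node 12: 2 child(ren)
  node 4: 1 child(ren)
  node 3: 0 child(ren)
  node 19: 1 child(ren)
  node 25: 1 child(ren)
  node 34: 0 child(ren)
  node 48: 0 child(ren)
Matching nodes: [3, 34, 48]
Count of leaf nodes: 3


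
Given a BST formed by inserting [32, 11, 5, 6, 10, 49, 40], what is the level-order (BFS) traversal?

Tree insertion order: [32, 11, 5, 6, 10, 49, 40]
Tree (level-order array): [32, 11, 49, 5, None, 40, None, None, 6, None, None, None, 10]
BFS from the root, enqueuing left then right child of each popped node:
  queue [32] -> pop 32, enqueue [11, 49], visited so far: [32]
  queue [11, 49] -> pop 11, enqueue [5], visited so far: [32, 11]
  queue [49, 5] -> pop 49, enqueue [40], visited so far: [32, 11, 49]
  queue [5, 40] -> pop 5, enqueue [6], visited so far: [32, 11, 49, 5]
  queue [40, 6] -> pop 40, enqueue [none], visited so far: [32, 11, 49, 5, 40]
  queue [6] -> pop 6, enqueue [10], visited so far: [32, 11, 49, 5, 40, 6]
  queue [10] -> pop 10, enqueue [none], visited so far: [32, 11, 49, 5, 40, 6, 10]
Result: [32, 11, 49, 5, 40, 6, 10]
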